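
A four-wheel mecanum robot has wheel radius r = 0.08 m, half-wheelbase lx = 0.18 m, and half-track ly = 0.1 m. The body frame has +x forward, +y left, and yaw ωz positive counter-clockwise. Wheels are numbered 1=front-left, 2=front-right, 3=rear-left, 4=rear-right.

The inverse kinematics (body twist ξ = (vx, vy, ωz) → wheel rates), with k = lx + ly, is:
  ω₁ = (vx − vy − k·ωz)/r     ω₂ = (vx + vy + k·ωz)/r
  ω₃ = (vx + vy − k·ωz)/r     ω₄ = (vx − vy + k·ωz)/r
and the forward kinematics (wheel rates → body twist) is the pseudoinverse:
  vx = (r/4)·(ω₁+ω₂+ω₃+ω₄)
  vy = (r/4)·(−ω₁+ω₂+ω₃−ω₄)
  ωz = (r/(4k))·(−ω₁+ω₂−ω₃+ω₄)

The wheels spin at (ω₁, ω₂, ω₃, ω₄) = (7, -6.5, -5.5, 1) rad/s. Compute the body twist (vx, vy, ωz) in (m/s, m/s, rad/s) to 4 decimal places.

k = lx + ly = 0.18 + 0.1 = 0.2800
ω₁+ω₂+ω₃+ω₄ = -4.0000  →  vx = (0.08/4)·-4.0000 = -0.0800
−ω₁+ω₂+ω₃−ω₄ = -20.0000  →  vy = (0.08/4)·-20.0000 = -0.4000
−ω₁+ω₂−ω₃+ω₄ = -7.0000  →  ωz = (0.08/1.1200)·-7.0000 = -0.5000

(-0.0800, -0.4000, -0.5000)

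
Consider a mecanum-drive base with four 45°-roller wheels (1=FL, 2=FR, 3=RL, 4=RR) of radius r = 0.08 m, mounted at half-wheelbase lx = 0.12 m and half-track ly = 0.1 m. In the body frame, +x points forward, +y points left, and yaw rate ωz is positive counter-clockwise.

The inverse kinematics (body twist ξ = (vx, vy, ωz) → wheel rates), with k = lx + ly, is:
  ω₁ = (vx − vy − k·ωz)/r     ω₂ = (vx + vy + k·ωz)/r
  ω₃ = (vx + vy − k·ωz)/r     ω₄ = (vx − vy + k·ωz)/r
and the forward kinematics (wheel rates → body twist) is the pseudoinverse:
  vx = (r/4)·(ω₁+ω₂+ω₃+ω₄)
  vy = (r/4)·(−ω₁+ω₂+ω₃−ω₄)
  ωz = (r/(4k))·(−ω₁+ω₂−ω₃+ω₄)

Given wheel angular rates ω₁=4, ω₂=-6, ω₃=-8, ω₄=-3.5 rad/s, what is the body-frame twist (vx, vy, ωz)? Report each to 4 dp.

(-0.2700, -0.2900, -0.5000)

k = lx + ly = 0.12 + 0.1 = 0.2200
ω₁+ω₂+ω₃+ω₄ = -13.5000  →  vx = (0.08/4)·-13.5000 = -0.2700
−ω₁+ω₂+ω₃−ω₄ = -14.5000  →  vy = (0.08/4)·-14.5000 = -0.2900
−ω₁+ω₂−ω₃+ω₄ = -5.5000  →  ωz = (0.08/0.8800)·-5.5000 = -0.5000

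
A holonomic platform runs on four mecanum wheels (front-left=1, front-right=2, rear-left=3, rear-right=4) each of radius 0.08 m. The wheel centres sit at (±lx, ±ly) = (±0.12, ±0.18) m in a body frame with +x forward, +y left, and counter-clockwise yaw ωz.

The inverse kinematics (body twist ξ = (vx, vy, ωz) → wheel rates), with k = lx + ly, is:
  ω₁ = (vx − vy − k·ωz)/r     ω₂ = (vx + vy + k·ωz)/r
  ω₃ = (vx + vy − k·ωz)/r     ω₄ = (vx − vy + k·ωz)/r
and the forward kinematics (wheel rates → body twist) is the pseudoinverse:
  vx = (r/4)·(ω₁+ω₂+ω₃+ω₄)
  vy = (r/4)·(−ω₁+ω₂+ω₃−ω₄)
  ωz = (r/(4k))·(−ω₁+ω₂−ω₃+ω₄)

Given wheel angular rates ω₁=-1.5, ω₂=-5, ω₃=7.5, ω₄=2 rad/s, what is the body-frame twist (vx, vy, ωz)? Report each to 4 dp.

(0.0600, 0.0400, -0.6000)

k = lx + ly = 0.12 + 0.18 = 0.3000
ω₁+ω₂+ω₃+ω₄ = 3.0000  →  vx = (0.08/4)·3.0000 = 0.0600
−ω₁+ω₂+ω₃−ω₄ = 2.0000  →  vy = (0.08/4)·2.0000 = 0.0400
−ω₁+ω₂−ω₃+ω₄ = -9.0000  →  ωz = (0.08/1.2000)·-9.0000 = -0.6000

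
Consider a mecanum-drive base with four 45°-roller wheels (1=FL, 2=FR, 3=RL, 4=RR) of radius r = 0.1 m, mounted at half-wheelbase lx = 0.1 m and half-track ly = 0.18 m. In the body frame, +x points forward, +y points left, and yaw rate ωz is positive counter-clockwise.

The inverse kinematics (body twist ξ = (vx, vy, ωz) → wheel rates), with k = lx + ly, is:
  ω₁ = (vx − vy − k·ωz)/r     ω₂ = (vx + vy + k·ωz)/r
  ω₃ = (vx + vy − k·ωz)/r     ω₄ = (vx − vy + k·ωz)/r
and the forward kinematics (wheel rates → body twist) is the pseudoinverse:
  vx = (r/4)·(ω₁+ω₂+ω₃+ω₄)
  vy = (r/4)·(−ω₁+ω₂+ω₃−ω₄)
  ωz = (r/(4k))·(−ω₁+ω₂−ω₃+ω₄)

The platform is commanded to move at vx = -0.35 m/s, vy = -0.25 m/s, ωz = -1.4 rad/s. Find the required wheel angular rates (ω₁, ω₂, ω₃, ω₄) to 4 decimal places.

(2.9200, -9.9200, -2.0800, -4.9200)

k = lx + ly = 0.1 + 0.18 = 0.2800;  k·ωz = 0.2800·-1.4 = -0.3920
ω₁ (FL) = (vx − vy − k·ωz)/r = 0.2920/0.1 = 2.9200
ω₂ (FR) = (vx + vy + k·ωz)/r = -0.9920/0.1 = -9.9200
ω₃ (RL) = (vx + vy − k·ωz)/r = -0.2080/0.1 = -2.0800
ω₄ (RR) = (vx − vy + k·ωz)/r = -0.4920/0.1 = -4.9200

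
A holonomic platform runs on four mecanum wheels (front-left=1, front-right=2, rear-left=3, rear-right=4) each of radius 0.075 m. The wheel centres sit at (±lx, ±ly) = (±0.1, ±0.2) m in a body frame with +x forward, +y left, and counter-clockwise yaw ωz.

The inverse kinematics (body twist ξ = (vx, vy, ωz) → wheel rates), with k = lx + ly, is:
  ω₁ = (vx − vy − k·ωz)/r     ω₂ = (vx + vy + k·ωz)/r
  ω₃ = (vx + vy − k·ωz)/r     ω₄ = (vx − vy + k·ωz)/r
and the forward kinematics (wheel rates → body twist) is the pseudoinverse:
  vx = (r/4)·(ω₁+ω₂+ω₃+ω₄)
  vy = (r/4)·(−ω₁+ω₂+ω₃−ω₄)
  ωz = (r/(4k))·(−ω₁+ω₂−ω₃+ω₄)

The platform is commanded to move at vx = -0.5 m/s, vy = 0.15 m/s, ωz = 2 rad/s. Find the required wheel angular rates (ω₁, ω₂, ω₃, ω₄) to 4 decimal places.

(-16.6667, 3.3333, -12.6667, -0.6667)

k = lx + ly = 0.1 + 0.2 = 0.3000;  k·ωz = 0.3000·2 = 0.6000
ω₁ (FL) = (vx − vy − k·ωz)/r = -1.2500/0.075 = -16.6667
ω₂ (FR) = (vx + vy + k·ωz)/r = 0.2500/0.075 = 3.3333
ω₃ (RL) = (vx + vy − k·ωz)/r = -0.9500/0.075 = -12.6667
ω₄ (RR) = (vx − vy + k·ωz)/r = -0.0500/0.075 = -0.6667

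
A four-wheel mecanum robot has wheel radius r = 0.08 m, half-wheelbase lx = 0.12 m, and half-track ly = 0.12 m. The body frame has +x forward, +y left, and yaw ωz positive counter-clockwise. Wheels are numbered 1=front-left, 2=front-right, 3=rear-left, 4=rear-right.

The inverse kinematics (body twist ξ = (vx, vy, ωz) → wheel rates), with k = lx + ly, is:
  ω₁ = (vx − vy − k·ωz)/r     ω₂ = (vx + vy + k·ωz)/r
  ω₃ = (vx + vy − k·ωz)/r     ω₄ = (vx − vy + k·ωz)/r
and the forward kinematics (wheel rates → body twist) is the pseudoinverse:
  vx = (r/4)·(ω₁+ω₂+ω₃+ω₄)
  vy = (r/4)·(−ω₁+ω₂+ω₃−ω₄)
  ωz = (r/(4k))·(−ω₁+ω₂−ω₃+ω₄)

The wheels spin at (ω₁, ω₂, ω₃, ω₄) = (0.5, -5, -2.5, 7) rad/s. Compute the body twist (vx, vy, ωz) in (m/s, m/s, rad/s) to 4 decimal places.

k = lx + ly = 0.12 + 0.12 = 0.2400
ω₁+ω₂+ω₃+ω₄ = 0.0000  →  vx = (0.08/4)·0.0000 = 0.0000
−ω₁+ω₂+ω₃−ω₄ = -15.0000  →  vy = (0.08/4)·-15.0000 = -0.3000
−ω₁+ω₂−ω₃+ω₄ = 4.0000  →  ωz = (0.08/0.9600)·4.0000 = 0.3333

(0.0000, -0.3000, 0.3333)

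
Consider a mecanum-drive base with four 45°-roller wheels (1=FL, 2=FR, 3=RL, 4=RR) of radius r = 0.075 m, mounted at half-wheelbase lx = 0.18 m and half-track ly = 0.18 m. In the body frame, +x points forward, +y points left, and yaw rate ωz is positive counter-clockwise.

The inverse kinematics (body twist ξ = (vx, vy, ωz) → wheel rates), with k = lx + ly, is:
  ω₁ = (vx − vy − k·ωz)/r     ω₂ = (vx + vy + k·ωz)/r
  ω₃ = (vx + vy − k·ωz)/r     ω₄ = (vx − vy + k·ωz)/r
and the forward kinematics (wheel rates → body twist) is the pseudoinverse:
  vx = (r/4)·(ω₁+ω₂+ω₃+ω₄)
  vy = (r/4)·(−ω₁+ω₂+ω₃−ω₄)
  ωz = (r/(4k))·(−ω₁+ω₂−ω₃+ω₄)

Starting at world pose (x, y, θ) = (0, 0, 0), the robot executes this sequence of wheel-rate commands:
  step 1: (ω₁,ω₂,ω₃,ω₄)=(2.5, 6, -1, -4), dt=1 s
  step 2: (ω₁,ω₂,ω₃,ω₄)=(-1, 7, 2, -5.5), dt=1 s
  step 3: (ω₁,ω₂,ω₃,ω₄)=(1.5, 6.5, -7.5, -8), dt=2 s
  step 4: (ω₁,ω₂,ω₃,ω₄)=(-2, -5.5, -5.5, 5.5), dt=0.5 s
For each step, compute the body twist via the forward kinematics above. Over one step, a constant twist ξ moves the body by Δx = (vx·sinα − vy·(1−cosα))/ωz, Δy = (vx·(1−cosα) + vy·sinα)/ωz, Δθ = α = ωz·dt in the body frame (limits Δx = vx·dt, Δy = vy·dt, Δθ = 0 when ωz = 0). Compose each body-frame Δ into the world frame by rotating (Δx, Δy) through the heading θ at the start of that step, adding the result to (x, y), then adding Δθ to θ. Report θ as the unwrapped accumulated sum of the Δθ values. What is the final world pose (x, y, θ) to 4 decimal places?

step 1: ξ=(vx,vy,ωz)=(0.0656, 0.1219, 0.0260), dt=1.0 → body Δ=(0.0640, 0.1227, 0.0260) → world pose (0.0640, 0.1227, 0.0260)
step 2: ξ=(vx,vy,ωz)=(0.0469, 0.2906, 0.0260), dt=1.0 → body Δ=(0.0431, 0.2912, 0.0260) → world pose (0.0995, 0.4149, 0.0521)
step 3: ξ=(vx,vy,ωz)=(-0.1406, 0.1031, 0.2344), dt=2.0 → body Δ=(-0.3185, 0.1341, 0.4688) → world pose (-0.2256, 0.5322, 0.5208)
step 4: ξ=(vx,vy,ωz)=(-0.1406, -0.2719, 0.3906), dt=0.5 → body Δ=(-0.0566, -0.1419, 0.1953) → world pose (-0.2041, 0.3810, 0.7161)

(-0.2041, 0.3810, 0.7161)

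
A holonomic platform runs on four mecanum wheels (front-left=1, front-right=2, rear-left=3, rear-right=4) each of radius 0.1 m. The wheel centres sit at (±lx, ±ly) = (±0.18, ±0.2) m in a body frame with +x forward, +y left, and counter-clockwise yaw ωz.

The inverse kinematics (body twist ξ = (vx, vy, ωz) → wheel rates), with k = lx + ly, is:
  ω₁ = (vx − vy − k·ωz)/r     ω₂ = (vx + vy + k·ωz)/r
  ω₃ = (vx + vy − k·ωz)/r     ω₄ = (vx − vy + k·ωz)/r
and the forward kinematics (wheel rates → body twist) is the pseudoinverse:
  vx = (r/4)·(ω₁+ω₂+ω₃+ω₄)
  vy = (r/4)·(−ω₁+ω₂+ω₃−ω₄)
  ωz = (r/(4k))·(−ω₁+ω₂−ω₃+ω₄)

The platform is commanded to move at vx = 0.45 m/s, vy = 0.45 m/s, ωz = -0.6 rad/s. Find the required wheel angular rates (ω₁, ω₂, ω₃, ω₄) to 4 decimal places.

(2.2800, 6.7200, 11.2800, -2.2800)

k = lx + ly = 0.18 + 0.2 = 0.3800;  k·ωz = 0.3800·-0.6 = -0.2280
ω₁ (FL) = (vx − vy − k·ωz)/r = 0.2280/0.1 = 2.2800
ω₂ (FR) = (vx + vy + k·ωz)/r = 0.6720/0.1 = 6.7200
ω₃ (RL) = (vx + vy − k·ωz)/r = 1.1280/0.1 = 11.2800
ω₄ (RR) = (vx − vy + k·ωz)/r = -0.2280/0.1 = -2.2800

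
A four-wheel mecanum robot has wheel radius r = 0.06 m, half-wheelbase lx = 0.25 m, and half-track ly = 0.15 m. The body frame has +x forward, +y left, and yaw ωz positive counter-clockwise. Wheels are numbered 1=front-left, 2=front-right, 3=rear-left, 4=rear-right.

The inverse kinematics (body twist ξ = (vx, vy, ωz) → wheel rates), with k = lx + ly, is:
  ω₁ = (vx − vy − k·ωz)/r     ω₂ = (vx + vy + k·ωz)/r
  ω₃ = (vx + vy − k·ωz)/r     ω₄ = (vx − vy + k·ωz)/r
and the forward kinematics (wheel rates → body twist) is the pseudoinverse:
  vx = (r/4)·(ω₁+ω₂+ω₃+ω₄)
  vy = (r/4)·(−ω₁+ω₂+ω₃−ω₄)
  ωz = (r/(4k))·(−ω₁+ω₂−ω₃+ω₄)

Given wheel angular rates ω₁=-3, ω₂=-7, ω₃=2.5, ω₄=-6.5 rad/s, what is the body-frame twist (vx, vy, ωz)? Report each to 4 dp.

(-0.2100, 0.0750, -0.4875)

k = lx + ly = 0.25 + 0.15 = 0.4000
ω₁+ω₂+ω₃+ω₄ = -14.0000  →  vx = (0.06/4)·-14.0000 = -0.2100
−ω₁+ω₂+ω₃−ω₄ = 5.0000  →  vy = (0.06/4)·5.0000 = 0.0750
−ω₁+ω₂−ω₃+ω₄ = -13.0000  →  ωz = (0.06/1.6000)·-13.0000 = -0.4875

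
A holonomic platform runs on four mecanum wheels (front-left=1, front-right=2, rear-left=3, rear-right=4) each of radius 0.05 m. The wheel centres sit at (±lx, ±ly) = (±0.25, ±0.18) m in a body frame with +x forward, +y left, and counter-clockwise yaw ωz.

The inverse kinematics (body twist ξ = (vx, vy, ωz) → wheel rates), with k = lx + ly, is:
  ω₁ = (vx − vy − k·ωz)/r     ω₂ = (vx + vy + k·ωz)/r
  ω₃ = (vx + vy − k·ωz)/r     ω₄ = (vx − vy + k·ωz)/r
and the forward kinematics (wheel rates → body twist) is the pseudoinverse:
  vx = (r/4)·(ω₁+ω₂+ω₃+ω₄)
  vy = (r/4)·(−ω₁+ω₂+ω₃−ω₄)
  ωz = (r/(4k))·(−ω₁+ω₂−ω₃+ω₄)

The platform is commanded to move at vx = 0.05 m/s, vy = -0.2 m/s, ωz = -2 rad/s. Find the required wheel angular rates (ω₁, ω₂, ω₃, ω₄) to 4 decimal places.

k = lx + ly = 0.25 + 0.18 = 0.4300;  k·ωz = 0.4300·-2 = -0.8600
ω₁ (FL) = (vx − vy − k·ωz)/r = 1.1100/0.05 = 22.2000
ω₂ (FR) = (vx + vy + k·ωz)/r = -1.0100/0.05 = -20.2000
ω₃ (RL) = (vx + vy − k·ωz)/r = 0.7100/0.05 = 14.2000
ω₄ (RR) = (vx − vy + k·ωz)/r = -0.6100/0.05 = -12.2000

(22.2000, -20.2000, 14.2000, -12.2000)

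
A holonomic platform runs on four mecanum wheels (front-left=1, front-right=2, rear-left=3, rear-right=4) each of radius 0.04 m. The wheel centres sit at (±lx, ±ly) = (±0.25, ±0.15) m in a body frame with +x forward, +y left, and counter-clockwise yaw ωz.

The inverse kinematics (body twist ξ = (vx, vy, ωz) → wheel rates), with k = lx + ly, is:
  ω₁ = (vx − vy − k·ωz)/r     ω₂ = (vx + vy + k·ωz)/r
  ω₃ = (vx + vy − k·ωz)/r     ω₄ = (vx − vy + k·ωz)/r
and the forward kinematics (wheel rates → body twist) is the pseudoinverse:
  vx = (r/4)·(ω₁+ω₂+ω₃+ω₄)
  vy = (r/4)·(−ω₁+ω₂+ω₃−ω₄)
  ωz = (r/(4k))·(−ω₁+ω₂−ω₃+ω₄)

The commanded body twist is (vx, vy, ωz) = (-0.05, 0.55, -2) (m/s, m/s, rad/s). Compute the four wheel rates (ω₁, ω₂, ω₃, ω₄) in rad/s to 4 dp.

(5.0000, -7.5000, 32.5000, -35.0000)

k = lx + ly = 0.25 + 0.15 = 0.4000;  k·ωz = 0.4000·-2 = -0.8000
ω₁ (FL) = (vx − vy − k·ωz)/r = 0.2000/0.04 = 5.0000
ω₂ (FR) = (vx + vy + k·ωz)/r = -0.3000/0.04 = -7.5000
ω₃ (RL) = (vx + vy − k·ωz)/r = 1.3000/0.04 = 32.5000
ω₄ (RR) = (vx − vy + k·ωz)/r = -1.4000/0.04 = -35.0000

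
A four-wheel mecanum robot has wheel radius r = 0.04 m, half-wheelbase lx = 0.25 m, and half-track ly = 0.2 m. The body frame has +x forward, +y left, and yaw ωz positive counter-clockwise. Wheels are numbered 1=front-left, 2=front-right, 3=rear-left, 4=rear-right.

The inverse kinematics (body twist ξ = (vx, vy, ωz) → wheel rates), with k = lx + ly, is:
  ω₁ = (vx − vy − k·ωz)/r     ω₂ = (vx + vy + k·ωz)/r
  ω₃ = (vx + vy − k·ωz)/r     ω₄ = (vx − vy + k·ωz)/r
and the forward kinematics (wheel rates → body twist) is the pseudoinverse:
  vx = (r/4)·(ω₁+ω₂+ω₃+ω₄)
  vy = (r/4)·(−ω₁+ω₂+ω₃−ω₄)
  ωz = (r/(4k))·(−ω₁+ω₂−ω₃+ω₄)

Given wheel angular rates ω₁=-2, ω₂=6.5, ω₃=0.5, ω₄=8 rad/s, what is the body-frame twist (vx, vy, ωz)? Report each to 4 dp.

k = lx + ly = 0.25 + 0.2 = 0.4500
ω₁+ω₂+ω₃+ω₄ = 13.0000  →  vx = (0.04/4)·13.0000 = 0.1300
−ω₁+ω₂+ω₃−ω₄ = 1.0000  →  vy = (0.04/4)·1.0000 = 0.0100
−ω₁+ω₂−ω₃+ω₄ = 16.0000  →  ωz = (0.04/1.8000)·16.0000 = 0.3556

(0.1300, 0.0100, 0.3556)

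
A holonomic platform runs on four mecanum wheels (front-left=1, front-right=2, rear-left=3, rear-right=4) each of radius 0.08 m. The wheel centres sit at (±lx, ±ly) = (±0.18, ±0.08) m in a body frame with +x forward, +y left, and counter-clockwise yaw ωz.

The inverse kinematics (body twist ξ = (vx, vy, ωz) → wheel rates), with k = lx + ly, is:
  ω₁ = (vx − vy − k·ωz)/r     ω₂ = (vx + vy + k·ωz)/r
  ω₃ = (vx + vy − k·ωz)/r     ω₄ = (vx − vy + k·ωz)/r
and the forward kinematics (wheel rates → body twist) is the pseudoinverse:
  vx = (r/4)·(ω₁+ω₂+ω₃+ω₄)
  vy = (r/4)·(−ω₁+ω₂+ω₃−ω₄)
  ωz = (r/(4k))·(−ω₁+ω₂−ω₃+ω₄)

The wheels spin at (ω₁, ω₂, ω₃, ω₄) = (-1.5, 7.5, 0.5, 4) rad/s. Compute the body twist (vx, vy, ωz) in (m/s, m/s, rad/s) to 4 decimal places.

(0.2100, 0.1100, 0.9615)

k = lx + ly = 0.18 + 0.08 = 0.2600
ω₁+ω₂+ω₃+ω₄ = 10.5000  →  vx = (0.08/4)·10.5000 = 0.2100
−ω₁+ω₂+ω₃−ω₄ = 5.5000  →  vy = (0.08/4)·5.5000 = 0.1100
−ω₁+ω₂−ω₃+ω₄ = 12.5000  →  ωz = (0.08/1.0400)·12.5000 = 0.9615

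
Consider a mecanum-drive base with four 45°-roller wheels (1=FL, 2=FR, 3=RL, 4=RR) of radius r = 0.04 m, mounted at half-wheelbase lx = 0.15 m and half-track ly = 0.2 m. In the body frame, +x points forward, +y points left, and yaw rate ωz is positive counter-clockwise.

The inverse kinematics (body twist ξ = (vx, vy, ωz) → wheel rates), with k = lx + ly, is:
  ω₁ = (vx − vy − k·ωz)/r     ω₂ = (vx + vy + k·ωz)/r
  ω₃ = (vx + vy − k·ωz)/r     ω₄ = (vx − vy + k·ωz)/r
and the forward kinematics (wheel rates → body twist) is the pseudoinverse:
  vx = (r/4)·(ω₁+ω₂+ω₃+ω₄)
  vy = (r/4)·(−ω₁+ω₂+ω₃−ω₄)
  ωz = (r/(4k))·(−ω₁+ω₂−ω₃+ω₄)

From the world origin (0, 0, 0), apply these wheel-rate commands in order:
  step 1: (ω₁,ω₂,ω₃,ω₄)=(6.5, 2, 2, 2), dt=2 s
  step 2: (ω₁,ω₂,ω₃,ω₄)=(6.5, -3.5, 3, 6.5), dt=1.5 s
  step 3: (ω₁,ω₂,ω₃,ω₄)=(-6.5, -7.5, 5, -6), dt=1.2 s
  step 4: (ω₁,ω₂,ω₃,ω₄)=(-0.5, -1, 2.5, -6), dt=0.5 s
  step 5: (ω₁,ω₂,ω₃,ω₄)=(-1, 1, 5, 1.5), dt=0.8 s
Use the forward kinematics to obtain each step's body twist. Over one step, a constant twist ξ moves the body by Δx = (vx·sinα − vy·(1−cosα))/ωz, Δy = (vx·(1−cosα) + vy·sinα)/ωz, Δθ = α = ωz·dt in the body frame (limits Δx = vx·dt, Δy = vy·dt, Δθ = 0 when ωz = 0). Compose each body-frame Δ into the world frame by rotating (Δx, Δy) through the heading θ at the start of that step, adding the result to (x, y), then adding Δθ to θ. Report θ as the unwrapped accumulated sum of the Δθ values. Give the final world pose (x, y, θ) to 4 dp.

(0.3625, -0.1543, -1.1100)

step 1: ξ=(vx,vy,ωz)=(0.1250, -0.0450, -0.1286), dt=2.0 → body Δ=(0.2357, -0.1210, -0.2571) → world pose (0.2357, -0.1210, -0.2571)
step 2: ξ=(vx,vy,ωz)=(0.1250, -0.1350, -0.1857), dt=1.5 → body Δ=(0.1571, -0.2258, -0.2786) → world pose (0.3302, -0.3793, -0.5357)
step 3: ξ=(vx,vy,ωz)=(-0.1500, 0.1000, -0.3429), dt=1.2 → body Δ=(-0.1506, 0.1532, -0.4114) → world pose (0.2789, -0.1708, -0.9471)
step 4: ξ=(vx,vy,ωz)=(-0.0500, 0.0800, -0.2571), dt=0.5 → body Δ=(-0.0224, 0.0415, -0.1286) → world pose (0.2995, -0.1284, -1.0757)
step 5: ξ=(vx,vy,ωz)=(0.0650, 0.0550, -0.0429), dt=0.8 → body Δ=(0.0527, 0.0431, -0.0343) → world pose (0.3625, -0.1543, -1.1100)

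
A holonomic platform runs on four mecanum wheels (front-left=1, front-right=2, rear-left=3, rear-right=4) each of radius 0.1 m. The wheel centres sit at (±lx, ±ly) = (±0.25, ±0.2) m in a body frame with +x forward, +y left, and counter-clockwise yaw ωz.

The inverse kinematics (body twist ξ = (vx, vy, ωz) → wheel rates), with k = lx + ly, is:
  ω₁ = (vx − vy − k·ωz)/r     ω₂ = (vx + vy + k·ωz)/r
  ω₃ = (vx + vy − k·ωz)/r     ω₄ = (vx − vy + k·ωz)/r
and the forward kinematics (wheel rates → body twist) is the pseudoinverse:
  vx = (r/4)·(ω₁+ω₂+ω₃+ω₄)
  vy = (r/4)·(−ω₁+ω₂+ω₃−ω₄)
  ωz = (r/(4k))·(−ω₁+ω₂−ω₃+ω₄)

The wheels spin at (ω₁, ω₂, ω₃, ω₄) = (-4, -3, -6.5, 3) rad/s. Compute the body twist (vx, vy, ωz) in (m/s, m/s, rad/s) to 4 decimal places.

k = lx + ly = 0.25 + 0.2 = 0.4500
ω₁+ω₂+ω₃+ω₄ = -10.5000  →  vx = (0.1/4)·-10.5000 = -0.2625
−ω₁+ω₂+ω₃−ω₄ = -8.5000  →  vy = (0.1/4)·-8.5000 = -0.2125
−ω₁+ω₂−ω₃+ω₄ = 10.5000  →  ωz = (0.1/1.8000)·10.5000 = 0.5833

(-0.2625, -0.2125, 0.5833)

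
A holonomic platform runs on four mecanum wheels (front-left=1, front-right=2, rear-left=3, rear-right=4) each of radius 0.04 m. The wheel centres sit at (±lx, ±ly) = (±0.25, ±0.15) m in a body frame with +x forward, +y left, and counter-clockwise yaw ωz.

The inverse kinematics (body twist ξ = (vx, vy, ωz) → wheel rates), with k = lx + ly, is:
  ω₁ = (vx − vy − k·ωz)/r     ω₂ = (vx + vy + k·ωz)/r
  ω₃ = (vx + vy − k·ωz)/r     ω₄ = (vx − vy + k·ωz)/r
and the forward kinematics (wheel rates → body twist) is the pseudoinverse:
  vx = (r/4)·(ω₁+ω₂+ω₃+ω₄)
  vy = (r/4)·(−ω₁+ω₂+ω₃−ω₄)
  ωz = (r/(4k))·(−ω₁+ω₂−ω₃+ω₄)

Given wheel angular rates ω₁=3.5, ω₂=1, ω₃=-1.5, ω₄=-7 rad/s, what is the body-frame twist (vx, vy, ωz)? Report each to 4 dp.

k = lx + ly = 0.25 + 0.15 = 0.4000
ω₁+ω₂+ω₃+ω₄ = -4.0000  →  vx = (0.04/4)·-4.0000 = -0.0400
−ω₁+ω₂+ω₃−ω₄ = 3.0000  →  vy = (0.04/4)·3.0000 = 0.0300
−ω₁+ω₂−ω₃+ω₄ = -8.0000  →  ωz = (0.04/1.6000)·-8.0000 = -0.2000

(-0.0400, 0.0300, -0.2000)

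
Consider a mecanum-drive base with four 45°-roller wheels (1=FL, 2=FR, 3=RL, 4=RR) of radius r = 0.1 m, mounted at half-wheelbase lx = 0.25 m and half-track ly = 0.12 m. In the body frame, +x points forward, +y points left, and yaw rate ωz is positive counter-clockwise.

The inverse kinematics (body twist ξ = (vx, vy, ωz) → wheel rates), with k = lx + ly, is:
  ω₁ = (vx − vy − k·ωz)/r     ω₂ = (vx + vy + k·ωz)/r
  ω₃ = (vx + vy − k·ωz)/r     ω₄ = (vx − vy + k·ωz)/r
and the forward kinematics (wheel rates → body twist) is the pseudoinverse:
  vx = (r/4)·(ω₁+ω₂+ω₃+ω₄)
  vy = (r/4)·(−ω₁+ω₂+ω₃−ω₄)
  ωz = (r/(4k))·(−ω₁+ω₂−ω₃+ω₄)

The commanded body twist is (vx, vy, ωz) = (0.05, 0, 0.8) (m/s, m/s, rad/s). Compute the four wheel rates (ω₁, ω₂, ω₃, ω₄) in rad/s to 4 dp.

(-2.4600, 3.4600, -2.4600, 3.4600)

k = lx + ly = 0.25 + 0.12 = 0.3700;  k·ωz = 0.3700·0.8 = 0.2960
ω₁ (FL) = (vx − vy − k·ωz)/r = -0.2460/0.1 = -2.4600
ω₂ (FR) = (vx + vy + k·ωz)/r = 0.3460/0.1 = 3.4600
ω₃ (RL) = (vx + vy − k·ωz)/r = -0.2460/0.1 = -2.4600
ω₄ (RR) = (vx − vy + k·ωz)/r = 0.3460/0.1 = 3.4600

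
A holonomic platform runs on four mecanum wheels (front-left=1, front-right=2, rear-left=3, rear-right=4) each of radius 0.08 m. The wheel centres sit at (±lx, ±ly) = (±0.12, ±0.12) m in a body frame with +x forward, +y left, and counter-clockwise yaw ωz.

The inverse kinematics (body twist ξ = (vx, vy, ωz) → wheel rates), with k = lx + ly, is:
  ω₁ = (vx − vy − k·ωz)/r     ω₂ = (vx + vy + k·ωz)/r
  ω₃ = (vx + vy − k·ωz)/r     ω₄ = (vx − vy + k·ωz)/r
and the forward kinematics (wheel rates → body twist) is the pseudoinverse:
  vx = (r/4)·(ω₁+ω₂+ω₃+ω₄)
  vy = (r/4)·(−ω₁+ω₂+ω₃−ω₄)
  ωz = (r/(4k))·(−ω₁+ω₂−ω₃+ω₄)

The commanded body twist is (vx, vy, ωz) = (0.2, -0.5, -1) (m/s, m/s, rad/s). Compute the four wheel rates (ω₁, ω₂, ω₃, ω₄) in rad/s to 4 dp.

(11.7500, -6.7500, -0.7500, 5.7500)

k = lx + ly = 0.12 + 0.12 = 0.2400;  k·ωz = 0.2400·-1 = -0.2400
ω₁ (FL) = (vx − vy − k·ωz)/r = 0.9400/0.08 = 11.7500
ω₂ (FR) = (vx + vy + k·ωz)/r = -0.5400/0.08 = -6.7500
ω₃ (RL) = (vx + vy − k·ωz)/r = -0.0600/0.08 = -0.7500
ω₄ (RR) = (vx − vy + k·ωz)/r = 0.4600/0.08 = 5.7500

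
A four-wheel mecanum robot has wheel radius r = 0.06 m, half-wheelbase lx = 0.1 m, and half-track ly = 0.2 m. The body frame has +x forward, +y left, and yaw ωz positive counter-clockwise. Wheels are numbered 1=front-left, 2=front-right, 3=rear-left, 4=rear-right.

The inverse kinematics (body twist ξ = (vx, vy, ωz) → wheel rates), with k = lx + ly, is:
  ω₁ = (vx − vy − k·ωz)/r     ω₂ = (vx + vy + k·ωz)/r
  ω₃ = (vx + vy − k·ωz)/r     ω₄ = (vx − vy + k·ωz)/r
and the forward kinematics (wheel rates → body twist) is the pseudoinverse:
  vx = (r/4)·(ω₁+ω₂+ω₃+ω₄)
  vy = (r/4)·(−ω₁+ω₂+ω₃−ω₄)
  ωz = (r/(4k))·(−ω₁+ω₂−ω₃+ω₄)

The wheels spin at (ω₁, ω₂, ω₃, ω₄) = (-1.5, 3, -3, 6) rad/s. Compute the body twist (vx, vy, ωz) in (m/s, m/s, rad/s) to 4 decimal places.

k = lx + ly = 0.1 + 0.2 = 0.3000
ω₁+ω₂+ω₃+ω₄ = 4.5000  →  vx = (0.06/4)·4.5000 = 0.0675
−ω₁+ω₂+ω₃−ω₄ = -4.5000  →  vy = (0.06/4)·-4.5000 = -0.0675
−ω₁+ω₂−ω₃+ω₄ = 13.5000  →  ωz = (0.06/1.2000)·13.5000 = 0.6750

(0.0675, -0.0675, 0.6750)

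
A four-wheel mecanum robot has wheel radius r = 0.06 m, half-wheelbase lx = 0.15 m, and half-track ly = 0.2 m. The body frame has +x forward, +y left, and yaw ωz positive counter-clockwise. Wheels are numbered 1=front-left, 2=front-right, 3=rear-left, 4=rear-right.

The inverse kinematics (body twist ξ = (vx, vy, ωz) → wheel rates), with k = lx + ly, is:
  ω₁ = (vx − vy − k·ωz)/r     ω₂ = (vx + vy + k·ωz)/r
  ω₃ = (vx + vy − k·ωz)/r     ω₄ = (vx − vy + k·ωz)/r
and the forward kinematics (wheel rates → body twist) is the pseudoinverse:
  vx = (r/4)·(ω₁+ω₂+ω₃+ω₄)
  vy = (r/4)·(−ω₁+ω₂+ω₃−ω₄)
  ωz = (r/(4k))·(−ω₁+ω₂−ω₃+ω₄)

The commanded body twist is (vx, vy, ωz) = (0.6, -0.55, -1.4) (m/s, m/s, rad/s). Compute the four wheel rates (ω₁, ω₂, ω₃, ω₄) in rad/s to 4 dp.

(27.3333, -7.3333, 9.0000, 11.0000)

k = lx + ly = 0.15 + 0.2 = 0.3500;  k·ωz = 0.3500·-1.4 = -0.4900
ω₁ (FL) = (vx − vy − k·ωz)/r = 1.6400/0.06 = 27.3333
ω₂ (FR) = (vx + vy + k·ωz)/r = -0.4400/0.06 = -7.3333
ω₃ (RL) = (vx + vy − k·ωz)/r = 0.5400/0.06 = 9.0000
ω₄ (RR) = (vx − vy + k·ωz)/r = 0.6600/0.06 = 11.0000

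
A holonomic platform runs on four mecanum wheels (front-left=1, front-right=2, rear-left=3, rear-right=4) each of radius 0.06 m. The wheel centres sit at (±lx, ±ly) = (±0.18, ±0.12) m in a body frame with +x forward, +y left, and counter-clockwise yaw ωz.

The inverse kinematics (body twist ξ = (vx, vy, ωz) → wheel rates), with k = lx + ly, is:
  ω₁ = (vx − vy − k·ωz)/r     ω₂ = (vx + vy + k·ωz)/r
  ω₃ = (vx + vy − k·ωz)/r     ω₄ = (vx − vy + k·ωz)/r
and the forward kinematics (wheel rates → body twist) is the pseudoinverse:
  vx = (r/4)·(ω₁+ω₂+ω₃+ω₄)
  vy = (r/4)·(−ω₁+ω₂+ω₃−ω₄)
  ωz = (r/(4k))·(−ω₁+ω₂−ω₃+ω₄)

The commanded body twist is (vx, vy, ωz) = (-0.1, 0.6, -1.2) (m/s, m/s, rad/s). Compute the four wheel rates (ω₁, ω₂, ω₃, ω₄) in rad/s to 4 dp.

k = lx + ly = 0.18 + 0.12 = 0.3000;  k·ωz = 0.3000·-1.2 = -0.3600
ω₁ (FL) = (vx − vy − k·ωz)/r = -0.3400/0.06 = -5.6667
ω₂ (FR) = (vx + vy + k·ωz)/r = 0.1400/0.06 = 2.3333
ω₃ (RL) = (vx + vy − k·ωz)/r = 0.8600/0.06 = 14.3333
ω₄ (RR) = (vx − vy + k·ωz)/r = -1.0600/0.06 = -17.6667

(-5.6667, 2.3333, 14.3333, -17.6667)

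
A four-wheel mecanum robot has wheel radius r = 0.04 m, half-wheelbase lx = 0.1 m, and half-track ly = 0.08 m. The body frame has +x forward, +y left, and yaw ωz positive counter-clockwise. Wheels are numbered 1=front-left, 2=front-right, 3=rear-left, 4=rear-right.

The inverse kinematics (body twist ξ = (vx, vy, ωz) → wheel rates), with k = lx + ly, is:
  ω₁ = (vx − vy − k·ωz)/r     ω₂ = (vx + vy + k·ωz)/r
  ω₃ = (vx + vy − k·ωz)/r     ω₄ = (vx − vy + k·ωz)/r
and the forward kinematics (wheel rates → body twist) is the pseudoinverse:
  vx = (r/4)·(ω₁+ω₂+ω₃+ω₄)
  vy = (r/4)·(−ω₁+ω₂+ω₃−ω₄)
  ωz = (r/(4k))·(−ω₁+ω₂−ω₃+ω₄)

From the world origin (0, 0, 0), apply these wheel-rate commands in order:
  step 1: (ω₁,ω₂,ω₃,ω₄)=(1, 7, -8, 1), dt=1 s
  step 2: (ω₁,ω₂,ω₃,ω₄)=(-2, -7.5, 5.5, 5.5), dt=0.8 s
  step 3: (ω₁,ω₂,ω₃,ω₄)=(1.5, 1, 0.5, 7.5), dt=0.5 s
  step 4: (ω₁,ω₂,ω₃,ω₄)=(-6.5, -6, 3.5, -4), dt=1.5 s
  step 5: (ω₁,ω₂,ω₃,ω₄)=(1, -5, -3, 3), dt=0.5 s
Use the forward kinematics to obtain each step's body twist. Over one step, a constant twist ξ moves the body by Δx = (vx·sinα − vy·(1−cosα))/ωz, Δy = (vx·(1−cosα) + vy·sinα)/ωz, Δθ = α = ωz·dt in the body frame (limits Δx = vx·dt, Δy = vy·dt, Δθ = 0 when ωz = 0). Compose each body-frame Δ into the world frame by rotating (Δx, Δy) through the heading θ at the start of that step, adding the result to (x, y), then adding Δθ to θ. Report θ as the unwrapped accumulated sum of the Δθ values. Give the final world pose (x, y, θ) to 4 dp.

(-0.1110, -0.0904, 0.1861)

step 1: ξ=(vx,vy,ωz)=(0.0100, -0.0300, 0.8333), dt=1.0 → body Δ=(0.0207, -0.0227, 0.8333) → world pose (0.0207, -0.0227, 0.8333)
step 2: ξ=(vx,vy,ωz)=(0.0150, -0.0550, -0.3056), dt=0.8 → body Δ=(0.0065, -0.0450, -0.2444) → world pose (0.0584, -0.0482, 0.5889)
step 3: ξ=(vx,vy,ωz)=(0.1050, -0.0750, 0.3611), dt=0.5 → body Δ=(0.0556, -0.0326, 0.1806) → world pose (0.1227, -0.0444, 0.7694)
step 4: ξ=(vx,vy,ωz)=(-0.1300, 0.0800, -0.3889), dt=1.5 → body Δ=(-0.1501, 0.1686, -0.5833) → world pose (-0.1024, -0.0277, 0.1861)
step 5: ξ=(vx,vy,ωz)=(-0.0400, -0.1200, 0.0000), dt=0.5 → body Δ=(-0.0200, -0.0600, 0.0000) → world pose (-0.1110, -0.0904, 0.1861)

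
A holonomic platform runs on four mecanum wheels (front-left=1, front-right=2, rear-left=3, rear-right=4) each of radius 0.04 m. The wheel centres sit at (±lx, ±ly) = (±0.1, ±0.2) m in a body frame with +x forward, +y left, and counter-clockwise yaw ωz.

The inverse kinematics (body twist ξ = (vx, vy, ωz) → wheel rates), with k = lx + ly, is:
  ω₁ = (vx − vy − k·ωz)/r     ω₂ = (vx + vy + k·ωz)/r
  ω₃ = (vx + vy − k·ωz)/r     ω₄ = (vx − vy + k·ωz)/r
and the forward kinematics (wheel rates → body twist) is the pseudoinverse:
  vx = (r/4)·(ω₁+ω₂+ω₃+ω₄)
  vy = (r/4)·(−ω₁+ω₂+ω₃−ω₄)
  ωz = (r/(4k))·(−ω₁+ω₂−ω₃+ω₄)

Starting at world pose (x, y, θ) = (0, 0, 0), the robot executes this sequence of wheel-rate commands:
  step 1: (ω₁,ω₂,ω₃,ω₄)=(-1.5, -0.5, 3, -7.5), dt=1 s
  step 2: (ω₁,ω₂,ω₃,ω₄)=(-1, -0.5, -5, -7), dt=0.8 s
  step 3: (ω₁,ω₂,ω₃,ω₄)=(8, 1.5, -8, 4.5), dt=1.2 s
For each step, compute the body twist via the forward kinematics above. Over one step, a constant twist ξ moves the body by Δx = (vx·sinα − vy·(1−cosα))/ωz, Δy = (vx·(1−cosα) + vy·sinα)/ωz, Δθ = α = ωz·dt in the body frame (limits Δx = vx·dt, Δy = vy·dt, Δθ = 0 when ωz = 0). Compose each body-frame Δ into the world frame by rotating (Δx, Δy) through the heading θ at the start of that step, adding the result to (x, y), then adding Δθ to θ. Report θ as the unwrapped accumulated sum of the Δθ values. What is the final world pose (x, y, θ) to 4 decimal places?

(-0.1247, -0.0601, -0.1167)

step 1: ξ=(vx,vy,ωz)=(-0.0650, 0.1150, -0.3167), dt=1.0 → body Δ=(-0.0459, 0.1233, -0.3167) → world pose (-0.0459, 0.1233, -0.3167)
step 2: ξ=(vx,vy,ωz)=(-0.1350, 0.0250, -0.0500), dt=0.8 → body Δ=(-0.1076, 0.0222, -0.0400) → world pose (-0.1412, 0.1778, -0.3567)
step 3: ξ=(vx,vy,ωz)=(0.0600, -0.1900, 0.2000), dt=1.2 → body Δ=(0.0985, -0.2172, 0.2400) → world pose (-0.1247, -0.0601, -0.1167)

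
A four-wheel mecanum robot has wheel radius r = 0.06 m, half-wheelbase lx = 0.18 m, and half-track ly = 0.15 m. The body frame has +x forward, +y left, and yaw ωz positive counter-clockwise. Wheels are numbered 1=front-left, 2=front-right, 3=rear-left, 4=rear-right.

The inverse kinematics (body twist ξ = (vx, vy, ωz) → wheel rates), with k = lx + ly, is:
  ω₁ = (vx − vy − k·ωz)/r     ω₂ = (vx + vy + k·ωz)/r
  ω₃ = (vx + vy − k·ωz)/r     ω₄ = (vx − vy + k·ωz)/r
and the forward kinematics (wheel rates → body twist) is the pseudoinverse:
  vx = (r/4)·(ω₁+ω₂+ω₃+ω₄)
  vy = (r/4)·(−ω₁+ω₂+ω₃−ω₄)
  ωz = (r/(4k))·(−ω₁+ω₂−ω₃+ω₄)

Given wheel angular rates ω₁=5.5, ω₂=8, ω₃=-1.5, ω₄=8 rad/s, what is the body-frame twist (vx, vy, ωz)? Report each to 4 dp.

k = lx + ly = 0.18 + 0.15 = 0.3300
ω₁+ω₂+ω₃+ω₄ = 20.0000  →  vx = (0.06/4)·20.0000 = 0.3000
−ω₁+ω₂+ω₃−ω₄ = -7.0000  →  vy = (0.06/4)·-7.0000 = -0.1050
−ω₁+ω₂−ω₃+ω₄ = 12.0000  →  ωz = (0.06/1.3200)·12.0000 = 0.5455

(0.3000, -0.1050, 0.5455)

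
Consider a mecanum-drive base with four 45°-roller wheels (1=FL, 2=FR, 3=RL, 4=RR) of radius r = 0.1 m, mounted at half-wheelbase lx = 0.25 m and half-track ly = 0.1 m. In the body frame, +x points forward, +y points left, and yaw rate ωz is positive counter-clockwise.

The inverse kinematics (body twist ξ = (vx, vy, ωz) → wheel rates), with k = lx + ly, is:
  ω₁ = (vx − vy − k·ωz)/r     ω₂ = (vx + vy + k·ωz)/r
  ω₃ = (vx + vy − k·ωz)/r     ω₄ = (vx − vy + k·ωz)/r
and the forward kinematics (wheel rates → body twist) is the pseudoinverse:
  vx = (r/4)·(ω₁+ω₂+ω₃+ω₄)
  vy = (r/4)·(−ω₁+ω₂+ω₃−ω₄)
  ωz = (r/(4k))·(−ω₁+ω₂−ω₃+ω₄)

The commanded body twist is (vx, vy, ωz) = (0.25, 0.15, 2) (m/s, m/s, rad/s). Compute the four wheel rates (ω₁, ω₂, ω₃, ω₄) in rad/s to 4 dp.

k = lx + ly = 0.25 + 0.1 = 0.3500;  k·ωz = 0.3500·2 = 0.7000
ω₁ (FL) = (vx − vy − k·ωz)/r = -0.6000/0.1 = -6.0000
ω₂ (FR) = (vx + vy + k·ωz)/r = 1.1000/0.1 = 11.0000
ω₃ (RL) = (vx + vy − k·ωz)/r = -0.3000/0.1 = -3.0000
ω₄ (RR) = (vx − vy + k·ωz)/r = 0.8000/0.1 = 8.0000

(-6.0000, 11.0000, -3.0000, 8.0000)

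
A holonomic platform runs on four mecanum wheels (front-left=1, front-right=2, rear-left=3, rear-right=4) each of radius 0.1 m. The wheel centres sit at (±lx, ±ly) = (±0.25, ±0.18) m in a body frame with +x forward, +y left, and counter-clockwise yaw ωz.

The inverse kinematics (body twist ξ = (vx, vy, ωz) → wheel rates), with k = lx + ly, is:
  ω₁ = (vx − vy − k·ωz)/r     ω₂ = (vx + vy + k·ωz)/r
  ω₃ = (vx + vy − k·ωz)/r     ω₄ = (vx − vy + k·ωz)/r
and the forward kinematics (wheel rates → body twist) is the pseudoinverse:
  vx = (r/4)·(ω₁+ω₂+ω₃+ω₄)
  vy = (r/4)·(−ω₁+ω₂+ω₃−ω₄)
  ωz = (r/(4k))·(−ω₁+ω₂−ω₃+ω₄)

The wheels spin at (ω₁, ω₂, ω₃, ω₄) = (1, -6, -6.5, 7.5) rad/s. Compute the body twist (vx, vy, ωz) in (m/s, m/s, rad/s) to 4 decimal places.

k = lx + ly = 0.25 + 0.18 = 0.4300
ω₁+ω₂+ω₃+ω₄ = -4.0000  →  vx = (0.1/4)·-4.0000 = -0.1000
−ω₁+ω₂+ω₃−ω₄ = -21.0000  →  vy = (0.1/4)·-21.0000 = -0.5250
−ω₁+ω₂−ω₃+ω₄ = 7.0000  →  ωz = (0.1/1.7200)·7.0000 = 0.4070

(-0.1000, -0.5250, 0.4070)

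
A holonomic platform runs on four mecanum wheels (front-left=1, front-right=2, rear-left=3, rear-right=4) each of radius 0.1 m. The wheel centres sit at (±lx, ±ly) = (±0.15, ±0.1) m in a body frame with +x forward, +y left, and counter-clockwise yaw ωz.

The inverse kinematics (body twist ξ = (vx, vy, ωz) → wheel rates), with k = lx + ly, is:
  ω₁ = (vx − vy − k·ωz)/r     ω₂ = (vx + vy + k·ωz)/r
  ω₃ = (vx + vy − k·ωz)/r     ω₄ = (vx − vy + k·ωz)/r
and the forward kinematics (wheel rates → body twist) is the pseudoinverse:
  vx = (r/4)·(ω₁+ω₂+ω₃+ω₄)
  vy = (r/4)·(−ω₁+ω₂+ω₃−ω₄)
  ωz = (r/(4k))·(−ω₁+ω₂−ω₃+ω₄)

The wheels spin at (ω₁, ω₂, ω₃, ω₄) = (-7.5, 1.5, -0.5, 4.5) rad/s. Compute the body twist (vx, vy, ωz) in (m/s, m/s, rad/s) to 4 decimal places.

k = lx + ly = 0.15 + 0.1 = 0.2500
ω₁+ω₂+ω₃+ω₄ = -2.0000  →  vx = (0.1/4)·-2.0000 = -0.0500
−ω₁+ω₂+ω₃−ω₄ = 4.0000  →  vy = (0.1/4)·4.0000 = 0.1000
−ω₁+ω₂−ω₃+ω₄ = 14.0000  →  ωz = (0.1/1.0000)·14.0000 = 1.4000

(-0.0500, 0.1000, 1.4000)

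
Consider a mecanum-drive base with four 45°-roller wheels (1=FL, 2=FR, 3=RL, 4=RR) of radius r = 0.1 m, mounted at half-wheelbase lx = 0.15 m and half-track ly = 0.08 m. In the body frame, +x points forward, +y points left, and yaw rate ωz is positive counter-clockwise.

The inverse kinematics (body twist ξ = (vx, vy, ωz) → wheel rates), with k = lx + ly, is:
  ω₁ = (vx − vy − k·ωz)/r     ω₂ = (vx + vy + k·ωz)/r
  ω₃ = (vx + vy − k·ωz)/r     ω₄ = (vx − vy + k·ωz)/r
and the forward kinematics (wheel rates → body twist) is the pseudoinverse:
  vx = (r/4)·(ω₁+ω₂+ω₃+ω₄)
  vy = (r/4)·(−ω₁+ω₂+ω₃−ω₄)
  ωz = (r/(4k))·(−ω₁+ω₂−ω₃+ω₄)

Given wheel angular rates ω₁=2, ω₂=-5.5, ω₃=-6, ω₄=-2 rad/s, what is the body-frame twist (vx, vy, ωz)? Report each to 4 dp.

(-0.2875, -0.2875, -0.3804)

k = lx + ly = 0.15 + 0.08 = 0.2300
ω₁+ω₂+ω₃+ω₄ = -11.5000  →  vx = (0.1/4)·-11.5000 = -0.2875
−ω₁+ω₂+ω₃−ω₄ = -11.5000  →  vy = (0.1/4)·-11.5000 = -0.2875
−ω₁+ω₂−ω₃+ω₄ = -3.5000  →  ωz = (0.1/0.9200)·-3.5000 = -0.3804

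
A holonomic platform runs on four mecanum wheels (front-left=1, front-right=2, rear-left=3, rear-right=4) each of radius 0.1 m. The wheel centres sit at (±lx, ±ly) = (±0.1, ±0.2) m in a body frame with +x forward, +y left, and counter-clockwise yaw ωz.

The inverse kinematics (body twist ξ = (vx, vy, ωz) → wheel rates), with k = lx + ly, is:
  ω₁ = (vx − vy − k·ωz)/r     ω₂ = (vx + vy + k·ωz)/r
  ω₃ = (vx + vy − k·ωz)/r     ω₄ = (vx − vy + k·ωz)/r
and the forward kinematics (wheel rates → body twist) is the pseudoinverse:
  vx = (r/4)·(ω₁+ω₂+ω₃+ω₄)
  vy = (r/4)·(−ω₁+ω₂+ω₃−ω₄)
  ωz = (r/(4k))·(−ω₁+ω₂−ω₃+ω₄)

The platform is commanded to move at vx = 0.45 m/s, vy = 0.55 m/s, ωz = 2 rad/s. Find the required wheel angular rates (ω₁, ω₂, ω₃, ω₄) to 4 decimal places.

k = lx + ly = 0.1 + 0.2 = 0.3000;  k·ωz = 0.3000·2 = 0.6000
ω₁ (FL) = (vx − vy − k·ωz)/r = -0.7000/0.1 = -7.0000
ω₂ (FR) = (vx + vy + k·ωz)/r = 1.6000/0.1 = 16.0000
ω₃ (RL) = (vx + vy − k·ωz)/r = 0.4000/0.1 = 4.0000
ω₄ (RR) = (vx − vy + k·ωz)/r = 0.5000/0.1 = 5.0000

(-7.0000, 16.0000, 4.0000, 5.0000)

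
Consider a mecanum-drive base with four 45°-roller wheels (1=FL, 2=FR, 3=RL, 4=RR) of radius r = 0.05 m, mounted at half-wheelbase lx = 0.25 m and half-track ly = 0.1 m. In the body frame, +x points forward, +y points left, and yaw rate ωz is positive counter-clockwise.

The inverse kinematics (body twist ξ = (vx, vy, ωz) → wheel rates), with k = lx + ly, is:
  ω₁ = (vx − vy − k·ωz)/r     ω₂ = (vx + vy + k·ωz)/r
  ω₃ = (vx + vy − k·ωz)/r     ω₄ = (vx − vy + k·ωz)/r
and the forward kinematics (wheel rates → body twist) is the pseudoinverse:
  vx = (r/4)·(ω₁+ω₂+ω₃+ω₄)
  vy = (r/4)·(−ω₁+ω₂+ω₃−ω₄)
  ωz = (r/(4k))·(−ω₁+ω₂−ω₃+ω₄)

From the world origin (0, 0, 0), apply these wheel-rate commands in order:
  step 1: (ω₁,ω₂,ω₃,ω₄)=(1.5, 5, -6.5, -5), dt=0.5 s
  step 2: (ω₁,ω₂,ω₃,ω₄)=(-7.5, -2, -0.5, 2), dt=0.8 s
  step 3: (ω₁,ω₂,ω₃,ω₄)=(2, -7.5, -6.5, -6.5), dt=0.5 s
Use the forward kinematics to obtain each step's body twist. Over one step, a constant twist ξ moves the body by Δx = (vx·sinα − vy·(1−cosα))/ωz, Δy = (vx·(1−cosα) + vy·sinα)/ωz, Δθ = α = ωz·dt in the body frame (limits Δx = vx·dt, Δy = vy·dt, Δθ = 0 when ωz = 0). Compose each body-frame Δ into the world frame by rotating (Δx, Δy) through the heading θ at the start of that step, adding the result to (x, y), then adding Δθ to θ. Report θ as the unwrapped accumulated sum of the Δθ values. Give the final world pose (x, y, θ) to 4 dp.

(-0.2147, -0.0601, 0.1482)

step 1: ξ=(vx,vy,ωz)=(-0.0625, 0.0250, 0.1786), dt=0.5 → body Δ=(-0.0318, 0.0111, 0.0893) → world pose (-0.0318, 0.0111, 0.0893)
step 2: ξ=(vx,vy,ωz)=(-0.1000, 0.0375, 0.2857), dt=0.8 → body Δ=(-0.0827, 0.0206, 0.2286) → world pose (-0.1160, 0.0243, 0.3179)
step 3: ξ=(vx,vy,ωz)=(-0.2313, -0.1187, -0.3393), dt=0.5 → body Δ=(-0.1201, -0.0493, -0.1696) → world pose (-0.2147, -0.0601, 0.1482)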